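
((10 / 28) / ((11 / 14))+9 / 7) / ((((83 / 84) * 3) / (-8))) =-4.70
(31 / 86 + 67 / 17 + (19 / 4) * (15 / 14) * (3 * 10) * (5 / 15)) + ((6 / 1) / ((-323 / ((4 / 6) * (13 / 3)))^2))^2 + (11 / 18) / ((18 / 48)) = 542871308268556705 / 9553535122169556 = 56.82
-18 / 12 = -1.50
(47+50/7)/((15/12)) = 1516/35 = 43.31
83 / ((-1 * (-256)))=83 / 256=0.32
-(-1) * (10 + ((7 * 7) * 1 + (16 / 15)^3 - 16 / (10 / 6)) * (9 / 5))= 155821 / 1875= 83.10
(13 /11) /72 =13 /792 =0.02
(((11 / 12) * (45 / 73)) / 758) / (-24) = -55 / 1770688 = -0.00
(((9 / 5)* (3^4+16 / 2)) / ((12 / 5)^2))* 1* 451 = 200695 / 16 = 12543.44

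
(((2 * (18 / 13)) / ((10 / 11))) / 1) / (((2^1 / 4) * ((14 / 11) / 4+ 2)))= 2904 / 1105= 2.63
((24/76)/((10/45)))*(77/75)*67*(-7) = -325017/475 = -684.25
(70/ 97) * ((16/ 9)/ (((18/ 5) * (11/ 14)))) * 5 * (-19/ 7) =-532000/ 86427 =-6.16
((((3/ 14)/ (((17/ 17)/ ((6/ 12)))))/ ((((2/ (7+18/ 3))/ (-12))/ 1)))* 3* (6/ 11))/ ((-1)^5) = 1053/ 77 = 13.68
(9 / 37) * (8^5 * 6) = 1769472 / 37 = 47823.57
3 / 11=0.27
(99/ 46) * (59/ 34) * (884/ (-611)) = -5841/ 1081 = -5.40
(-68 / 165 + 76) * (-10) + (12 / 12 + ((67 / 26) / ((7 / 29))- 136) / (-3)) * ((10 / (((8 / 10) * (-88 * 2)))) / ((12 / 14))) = -41701441 / 54912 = -759.42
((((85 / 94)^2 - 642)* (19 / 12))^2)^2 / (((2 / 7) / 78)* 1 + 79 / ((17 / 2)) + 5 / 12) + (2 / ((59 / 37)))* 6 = 12254785628688213458538068656332209881 / 112074867918363688100610048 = 109344635923.32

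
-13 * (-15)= 195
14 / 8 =1.75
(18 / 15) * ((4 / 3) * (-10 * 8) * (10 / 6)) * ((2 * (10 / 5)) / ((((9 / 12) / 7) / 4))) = -286720 / 9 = -31857.78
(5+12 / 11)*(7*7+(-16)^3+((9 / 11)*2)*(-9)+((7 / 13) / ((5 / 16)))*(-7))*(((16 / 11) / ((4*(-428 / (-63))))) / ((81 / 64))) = -87429374144 / 83313945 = -1049.40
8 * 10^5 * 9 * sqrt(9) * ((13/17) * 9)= 2527200000/17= 148658823.53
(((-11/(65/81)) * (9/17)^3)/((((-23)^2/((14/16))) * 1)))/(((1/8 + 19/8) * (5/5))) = -4546773/3378670100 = -0.00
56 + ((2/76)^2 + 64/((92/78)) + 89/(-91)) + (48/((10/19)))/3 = 2110822229/15111460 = 139.68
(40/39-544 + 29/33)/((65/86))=-20000074/27885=-717.23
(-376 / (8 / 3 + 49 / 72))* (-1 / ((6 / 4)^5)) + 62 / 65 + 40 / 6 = 9479774 / 422955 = 22.41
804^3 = 519718464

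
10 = 10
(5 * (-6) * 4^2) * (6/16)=-180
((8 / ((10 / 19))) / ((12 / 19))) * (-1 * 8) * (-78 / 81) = 75088 / 405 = 185.40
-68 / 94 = -34 / 47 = -0.72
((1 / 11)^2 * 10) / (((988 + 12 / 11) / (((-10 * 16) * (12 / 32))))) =-15 / 2992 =-0.01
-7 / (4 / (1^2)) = -7 / 4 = -1.75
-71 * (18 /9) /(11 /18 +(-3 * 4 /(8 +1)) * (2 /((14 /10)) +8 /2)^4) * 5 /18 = 1704710 /50016853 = 0.03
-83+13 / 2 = -76.50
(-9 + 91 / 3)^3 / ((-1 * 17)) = -262144 / 459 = -571.12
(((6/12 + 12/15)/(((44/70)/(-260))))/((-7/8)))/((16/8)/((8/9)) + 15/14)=185.02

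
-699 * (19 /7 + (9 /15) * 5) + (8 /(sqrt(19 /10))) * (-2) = -27960 /7 - 16 * sqrt(190) /19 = -4005.89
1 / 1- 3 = -2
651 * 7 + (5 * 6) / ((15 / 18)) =4593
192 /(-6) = -32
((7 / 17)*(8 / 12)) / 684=7 / 17442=0.00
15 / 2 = 7.50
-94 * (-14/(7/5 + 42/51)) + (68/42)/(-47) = 5257114/8883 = 591.82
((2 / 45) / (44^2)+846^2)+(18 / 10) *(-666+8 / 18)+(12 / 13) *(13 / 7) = 217871351287 / 304920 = 714519.71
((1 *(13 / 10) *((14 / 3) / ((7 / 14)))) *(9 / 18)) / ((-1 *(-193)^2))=-91 / 558735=-0.00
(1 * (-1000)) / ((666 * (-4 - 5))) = 500 / 2997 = 0.17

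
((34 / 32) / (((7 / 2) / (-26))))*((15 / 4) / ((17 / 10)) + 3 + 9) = -897 / 8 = -112.12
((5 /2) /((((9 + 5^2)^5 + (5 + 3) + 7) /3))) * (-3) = -45 /90870878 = -0.00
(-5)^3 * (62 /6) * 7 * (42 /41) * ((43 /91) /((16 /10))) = -2735.40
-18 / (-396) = 0.05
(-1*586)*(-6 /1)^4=-759456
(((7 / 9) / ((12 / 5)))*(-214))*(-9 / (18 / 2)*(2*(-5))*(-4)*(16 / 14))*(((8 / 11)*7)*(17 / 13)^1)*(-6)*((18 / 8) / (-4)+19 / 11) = -2088212000 / 14157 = -147503.85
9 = 9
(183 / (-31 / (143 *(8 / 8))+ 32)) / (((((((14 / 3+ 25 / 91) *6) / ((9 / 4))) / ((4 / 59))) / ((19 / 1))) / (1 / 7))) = 340197 / 4230890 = 0.08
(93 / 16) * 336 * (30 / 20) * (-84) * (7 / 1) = -1722546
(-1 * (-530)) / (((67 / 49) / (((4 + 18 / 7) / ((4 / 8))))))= 341320 / 67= 5094.33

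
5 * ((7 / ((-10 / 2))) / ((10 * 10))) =-7 / 100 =-0.07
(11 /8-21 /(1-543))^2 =9394225 /4700224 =2.00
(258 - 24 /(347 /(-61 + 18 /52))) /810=7301 /22555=0.32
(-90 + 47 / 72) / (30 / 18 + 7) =-6433 / 624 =-10.31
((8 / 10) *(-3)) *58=-696 / 5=-139.20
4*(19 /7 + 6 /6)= 104 /7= 14.86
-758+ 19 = -739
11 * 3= 33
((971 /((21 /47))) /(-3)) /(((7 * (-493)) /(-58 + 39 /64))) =-12.05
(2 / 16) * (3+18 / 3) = 9 / 8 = 1.12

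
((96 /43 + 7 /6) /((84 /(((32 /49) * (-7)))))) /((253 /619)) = -2171452 /4797639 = -0.45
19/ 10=1.90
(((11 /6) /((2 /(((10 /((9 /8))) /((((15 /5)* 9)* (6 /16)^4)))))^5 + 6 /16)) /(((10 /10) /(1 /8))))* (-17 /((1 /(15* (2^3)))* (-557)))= 55192658268538978435072000000 /24661253029912477414638944151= 2.24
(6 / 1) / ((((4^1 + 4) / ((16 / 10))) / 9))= 54 / 5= 10.80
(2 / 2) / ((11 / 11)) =1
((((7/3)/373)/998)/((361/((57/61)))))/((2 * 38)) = 7/32789621336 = 0.00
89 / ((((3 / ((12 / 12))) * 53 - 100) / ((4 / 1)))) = 356 / 59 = 6.03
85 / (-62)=-85 / 62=-1.37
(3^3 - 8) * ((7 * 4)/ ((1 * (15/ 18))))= 3192/ 5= 638.40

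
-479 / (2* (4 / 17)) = -8143 / 8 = -1017.88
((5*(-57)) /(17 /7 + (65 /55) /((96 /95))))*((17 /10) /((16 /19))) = -4252941 /26597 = -159.90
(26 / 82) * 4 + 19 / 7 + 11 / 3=6586 / 861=7.65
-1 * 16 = -16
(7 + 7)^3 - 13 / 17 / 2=93283 / 34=2743.62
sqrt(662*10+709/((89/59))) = sqrt(56159979)/89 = 84.20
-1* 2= -2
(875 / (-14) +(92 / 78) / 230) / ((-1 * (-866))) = -24373 / 337740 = -0.07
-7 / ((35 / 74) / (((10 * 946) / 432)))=-17501 / 54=-324.09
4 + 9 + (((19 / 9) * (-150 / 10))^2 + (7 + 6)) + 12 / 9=9271 / 9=1030.11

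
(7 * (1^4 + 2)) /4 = 5.25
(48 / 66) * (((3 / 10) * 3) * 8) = 288 / 55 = 5.24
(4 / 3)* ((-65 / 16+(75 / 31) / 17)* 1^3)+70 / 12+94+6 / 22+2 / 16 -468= -51894167 / 139128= -373.00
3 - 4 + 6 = 5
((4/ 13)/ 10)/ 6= 1/ 195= 0.01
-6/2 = -3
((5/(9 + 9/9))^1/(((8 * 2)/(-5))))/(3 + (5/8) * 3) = -5/156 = -0.03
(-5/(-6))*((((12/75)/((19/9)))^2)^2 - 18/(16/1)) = -152715442899/162901250000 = -0.94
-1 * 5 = -5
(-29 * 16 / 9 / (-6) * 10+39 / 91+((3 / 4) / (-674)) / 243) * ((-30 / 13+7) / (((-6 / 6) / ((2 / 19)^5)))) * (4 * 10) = -1288361392160 / 6150696770673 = -0.21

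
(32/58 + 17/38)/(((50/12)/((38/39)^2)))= 27892/122525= 0.23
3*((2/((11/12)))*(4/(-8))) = -36/11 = -3.27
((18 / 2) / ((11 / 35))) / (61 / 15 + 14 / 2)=4725 / 1826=2.59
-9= -9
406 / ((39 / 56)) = 22736 / 39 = 582.97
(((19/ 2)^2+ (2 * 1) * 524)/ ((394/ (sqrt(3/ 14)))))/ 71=0.02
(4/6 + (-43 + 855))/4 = 1219/6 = 203.17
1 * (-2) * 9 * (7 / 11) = -11.45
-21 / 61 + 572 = 34871 / 61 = 571.66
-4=-4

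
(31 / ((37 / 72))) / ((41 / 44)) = 98208 / 1517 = 64.74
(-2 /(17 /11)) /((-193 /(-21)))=-462 /3281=-0.14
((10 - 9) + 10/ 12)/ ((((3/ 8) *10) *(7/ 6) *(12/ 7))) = 11/ 45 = 0.24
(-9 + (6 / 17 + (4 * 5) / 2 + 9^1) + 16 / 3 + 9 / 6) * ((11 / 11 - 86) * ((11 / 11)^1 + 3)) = -17530 / 3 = -5843.33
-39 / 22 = -1.77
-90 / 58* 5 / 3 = -75 / 29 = -2.59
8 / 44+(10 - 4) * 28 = 1850 / 11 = 168.18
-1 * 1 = -1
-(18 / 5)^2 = -12.96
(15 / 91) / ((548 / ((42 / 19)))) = 45 / 67678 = 0.00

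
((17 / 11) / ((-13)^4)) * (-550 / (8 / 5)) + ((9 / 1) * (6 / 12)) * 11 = 5652953 / 114244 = 49.48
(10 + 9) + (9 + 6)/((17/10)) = 27.82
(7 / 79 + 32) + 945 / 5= 17466 / 79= 221.09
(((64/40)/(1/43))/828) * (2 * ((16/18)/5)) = 1376/46575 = 0.03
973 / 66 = 14.74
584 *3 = 1752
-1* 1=-1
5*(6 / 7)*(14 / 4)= 15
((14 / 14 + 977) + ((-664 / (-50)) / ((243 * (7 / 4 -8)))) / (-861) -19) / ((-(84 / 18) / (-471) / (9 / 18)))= 19688276801621 / 406822500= 48395.25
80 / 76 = 20 / 19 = 1.05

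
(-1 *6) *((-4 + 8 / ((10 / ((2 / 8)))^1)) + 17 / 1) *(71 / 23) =-28116 / 115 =-244.49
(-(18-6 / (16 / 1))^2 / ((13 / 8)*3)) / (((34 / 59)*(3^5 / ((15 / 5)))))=-1.37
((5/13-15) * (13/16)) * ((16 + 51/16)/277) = -29165/35456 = -0.82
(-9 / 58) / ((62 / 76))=-171 / 899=-0.19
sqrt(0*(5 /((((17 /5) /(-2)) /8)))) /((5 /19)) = 0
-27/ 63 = -3/ 7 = -0.43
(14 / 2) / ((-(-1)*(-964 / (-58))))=203 / 482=0.42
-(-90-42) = 132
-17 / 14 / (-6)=17 / 84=0.20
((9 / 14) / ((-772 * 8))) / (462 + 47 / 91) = -117 / 519883328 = -0.00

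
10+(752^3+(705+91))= 425259814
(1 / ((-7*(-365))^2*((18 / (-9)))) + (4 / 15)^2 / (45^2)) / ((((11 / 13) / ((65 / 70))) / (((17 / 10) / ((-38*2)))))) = -23954059831 / 27849259676700000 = -0.00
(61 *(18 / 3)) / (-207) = -122 / 69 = -1.77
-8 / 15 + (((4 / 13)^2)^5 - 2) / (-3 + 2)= 3032871092038 / 2067877377735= 1.47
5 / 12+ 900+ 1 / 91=983267 / 1092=900.43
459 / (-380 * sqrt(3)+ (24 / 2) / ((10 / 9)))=-363375 * sqrt(3) / 902257- 20655 / 1804514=-0.71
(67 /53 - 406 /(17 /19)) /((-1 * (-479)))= -407703 /431579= -0.94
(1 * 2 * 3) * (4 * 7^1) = 168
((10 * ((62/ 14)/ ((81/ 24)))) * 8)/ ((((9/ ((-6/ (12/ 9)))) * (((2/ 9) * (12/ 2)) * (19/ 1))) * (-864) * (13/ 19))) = 155/ 44226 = 0.00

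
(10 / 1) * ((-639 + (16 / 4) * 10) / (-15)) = 1198 / 3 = 399.33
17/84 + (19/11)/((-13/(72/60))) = 2579/60060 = 0.04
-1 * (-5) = 5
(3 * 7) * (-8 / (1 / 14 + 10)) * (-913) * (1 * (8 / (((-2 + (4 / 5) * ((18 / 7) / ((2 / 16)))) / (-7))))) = -58992.19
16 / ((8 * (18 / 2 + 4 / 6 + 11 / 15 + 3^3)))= 10 / 187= 0.05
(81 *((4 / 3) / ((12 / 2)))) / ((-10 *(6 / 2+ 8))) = -9 / 55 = -0.16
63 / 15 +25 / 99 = 2204 / 495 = 4.45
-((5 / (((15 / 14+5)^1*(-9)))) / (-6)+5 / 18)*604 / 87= -81238 / 39933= -2.03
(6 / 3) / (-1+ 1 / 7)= -7 / 3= -2.33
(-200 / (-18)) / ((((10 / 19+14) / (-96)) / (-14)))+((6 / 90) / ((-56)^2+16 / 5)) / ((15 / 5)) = 3340108823 / 3249072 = 1028.02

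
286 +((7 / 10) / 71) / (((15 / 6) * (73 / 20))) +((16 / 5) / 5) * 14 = 38219582 / 129575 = 294.96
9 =9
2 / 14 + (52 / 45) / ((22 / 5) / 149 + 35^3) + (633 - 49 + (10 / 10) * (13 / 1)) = 92434939952 / 154795347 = 597.14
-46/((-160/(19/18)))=437/1440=0.30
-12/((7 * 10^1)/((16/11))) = -96/385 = -0.25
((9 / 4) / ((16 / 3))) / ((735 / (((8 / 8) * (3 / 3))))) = 9 / 15680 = 0.00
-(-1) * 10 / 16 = 5 / 8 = 0.62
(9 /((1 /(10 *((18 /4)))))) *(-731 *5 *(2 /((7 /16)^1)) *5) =-236844000 /7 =-33834857.14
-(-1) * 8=8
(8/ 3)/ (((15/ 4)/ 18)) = 64/ 5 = 12.80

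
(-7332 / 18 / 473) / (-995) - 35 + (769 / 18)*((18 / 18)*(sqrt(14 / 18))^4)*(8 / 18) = -23.51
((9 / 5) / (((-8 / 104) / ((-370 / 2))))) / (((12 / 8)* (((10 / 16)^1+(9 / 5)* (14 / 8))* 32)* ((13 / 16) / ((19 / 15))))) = 37.25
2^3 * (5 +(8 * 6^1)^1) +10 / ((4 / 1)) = 853 / 2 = 426.50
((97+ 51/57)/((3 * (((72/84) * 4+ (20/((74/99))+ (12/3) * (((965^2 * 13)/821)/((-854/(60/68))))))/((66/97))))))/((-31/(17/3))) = 0.13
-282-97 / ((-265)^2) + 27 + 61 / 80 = -285662807 / 1123600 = -254.24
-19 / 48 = -0.40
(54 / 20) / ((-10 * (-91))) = 27 / 9100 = 0.00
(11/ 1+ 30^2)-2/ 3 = 2731/ 3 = 910.33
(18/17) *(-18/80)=-81/340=-0.24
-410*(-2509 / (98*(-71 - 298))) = -12545 / 441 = -28.45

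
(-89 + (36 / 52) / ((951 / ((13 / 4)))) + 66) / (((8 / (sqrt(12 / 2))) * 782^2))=-29161 * sqrt(6) / 6203299456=-0.00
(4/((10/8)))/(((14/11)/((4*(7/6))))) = 176/15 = 11.73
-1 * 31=-31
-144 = -144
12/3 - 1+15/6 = 11/2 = 5.50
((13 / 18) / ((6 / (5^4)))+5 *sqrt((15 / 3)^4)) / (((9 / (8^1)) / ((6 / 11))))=86500 / 891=97.08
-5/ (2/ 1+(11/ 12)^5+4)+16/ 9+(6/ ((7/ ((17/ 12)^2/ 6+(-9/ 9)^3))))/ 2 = 822929609/ 1111516896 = 0.74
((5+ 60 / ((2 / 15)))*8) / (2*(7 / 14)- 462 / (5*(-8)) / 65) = 4732000 / 1531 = 3090.79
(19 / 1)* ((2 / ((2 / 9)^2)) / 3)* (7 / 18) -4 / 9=3575 / 36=99.31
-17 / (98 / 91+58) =-221 / 768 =-0.29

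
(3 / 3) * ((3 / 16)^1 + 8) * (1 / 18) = 131 / 288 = 0.45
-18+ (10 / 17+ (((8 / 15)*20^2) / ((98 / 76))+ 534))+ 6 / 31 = 52851208 / 77469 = 682.22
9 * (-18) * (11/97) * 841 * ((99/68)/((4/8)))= -74183769/1649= -44987.12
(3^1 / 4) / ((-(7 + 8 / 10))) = -5 / 52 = -0.10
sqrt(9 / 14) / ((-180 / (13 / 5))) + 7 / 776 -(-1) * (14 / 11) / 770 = 5011 / 469480 -13 * sqrt(14) / 4200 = -0.00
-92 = -92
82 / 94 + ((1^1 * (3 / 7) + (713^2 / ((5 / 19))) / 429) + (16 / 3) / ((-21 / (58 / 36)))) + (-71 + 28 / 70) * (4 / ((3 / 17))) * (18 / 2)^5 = -1800408954814751 / 19054035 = -94489642.47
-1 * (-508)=508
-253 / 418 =-23 / 38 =-0.61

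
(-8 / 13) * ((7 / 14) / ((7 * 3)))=-4 / 273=-0.01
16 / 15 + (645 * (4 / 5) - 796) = -4184 / 15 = -278.93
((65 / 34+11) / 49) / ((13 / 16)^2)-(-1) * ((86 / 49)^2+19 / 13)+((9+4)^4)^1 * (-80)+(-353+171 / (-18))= -31527471007575 / 13796146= -2285237.56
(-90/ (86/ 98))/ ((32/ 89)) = -196245/ 688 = -285.24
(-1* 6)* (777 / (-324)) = 259 / 18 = 14.39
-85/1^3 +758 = 673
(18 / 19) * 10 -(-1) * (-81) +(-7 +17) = -1169 / 19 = -61.53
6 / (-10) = -3 / 5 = -0.60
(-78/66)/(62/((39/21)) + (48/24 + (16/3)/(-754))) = -14703/440132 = -0.03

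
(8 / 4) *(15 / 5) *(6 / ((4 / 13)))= 117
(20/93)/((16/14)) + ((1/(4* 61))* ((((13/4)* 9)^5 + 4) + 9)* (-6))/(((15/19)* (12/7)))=-493959801489/1269760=-389018.24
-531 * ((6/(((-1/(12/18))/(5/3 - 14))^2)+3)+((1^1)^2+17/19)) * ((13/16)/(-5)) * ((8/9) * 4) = 323058866/2565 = 125948.88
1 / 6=0.17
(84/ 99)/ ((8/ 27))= 63/ 22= 2.86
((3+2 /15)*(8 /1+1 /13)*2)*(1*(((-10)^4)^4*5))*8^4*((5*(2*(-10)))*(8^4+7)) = -55291371520000000000000000000 /13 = -4253182424615384615384615000.00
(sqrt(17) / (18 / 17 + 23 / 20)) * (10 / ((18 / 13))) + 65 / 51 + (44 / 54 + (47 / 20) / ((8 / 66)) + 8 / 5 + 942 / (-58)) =7278929 / 1064880 + 22100 * sqrt(17) / 6759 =20.32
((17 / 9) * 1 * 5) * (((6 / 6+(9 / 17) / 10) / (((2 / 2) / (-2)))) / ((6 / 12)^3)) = -159.11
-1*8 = -8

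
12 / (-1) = -12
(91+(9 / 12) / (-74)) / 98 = 26933 / 29008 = 0.93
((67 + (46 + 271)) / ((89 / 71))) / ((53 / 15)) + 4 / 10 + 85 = 4058959 / 23585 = 172.10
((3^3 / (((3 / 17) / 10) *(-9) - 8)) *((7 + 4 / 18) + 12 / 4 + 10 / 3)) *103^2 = -660091980 / 1387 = -475913.47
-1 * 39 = -39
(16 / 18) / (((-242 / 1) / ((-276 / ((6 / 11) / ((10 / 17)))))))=1840 / 1683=1.09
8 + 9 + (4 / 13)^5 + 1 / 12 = 76127353 / 4455516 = 17.09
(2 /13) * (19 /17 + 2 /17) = 0.19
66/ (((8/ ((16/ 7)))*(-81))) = -44/ 189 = -0.23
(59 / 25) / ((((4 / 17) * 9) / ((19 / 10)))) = 19057 / 9000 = 2.12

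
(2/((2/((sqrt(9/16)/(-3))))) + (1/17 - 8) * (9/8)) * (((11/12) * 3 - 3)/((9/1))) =1249/4896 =0.26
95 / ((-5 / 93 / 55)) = -97185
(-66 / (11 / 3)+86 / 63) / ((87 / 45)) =-5240 / 609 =-8.60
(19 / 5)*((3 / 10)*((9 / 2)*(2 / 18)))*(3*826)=70623 / 50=1412.46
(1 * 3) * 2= 6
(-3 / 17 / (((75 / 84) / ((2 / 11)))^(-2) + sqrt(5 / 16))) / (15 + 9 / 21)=6640480000 / 4351067731917 - 40033984375 * sqrt(5) / 4351067731917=-0.02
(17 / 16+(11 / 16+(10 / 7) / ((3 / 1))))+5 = 607 / 84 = 7.23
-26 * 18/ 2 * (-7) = 1638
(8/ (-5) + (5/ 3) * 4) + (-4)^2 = 316/ 15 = 21.07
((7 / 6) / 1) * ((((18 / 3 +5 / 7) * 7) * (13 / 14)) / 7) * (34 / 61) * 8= 41548 / 1281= 32.43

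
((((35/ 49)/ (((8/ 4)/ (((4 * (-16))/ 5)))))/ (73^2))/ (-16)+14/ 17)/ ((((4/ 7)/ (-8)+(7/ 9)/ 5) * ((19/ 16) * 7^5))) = 0.00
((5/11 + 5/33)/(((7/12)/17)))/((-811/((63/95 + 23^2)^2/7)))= -688677105728/789017845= -872.83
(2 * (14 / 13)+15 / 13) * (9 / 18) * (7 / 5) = 301 / 130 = 2.32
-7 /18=-0.39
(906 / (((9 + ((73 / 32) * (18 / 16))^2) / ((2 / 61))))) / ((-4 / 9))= -29687808 / 6923317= -4.29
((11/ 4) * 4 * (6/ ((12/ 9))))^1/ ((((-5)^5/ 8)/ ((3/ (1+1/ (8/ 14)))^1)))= -432/ 3125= -0.14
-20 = -20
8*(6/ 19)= 48/ 19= 2.53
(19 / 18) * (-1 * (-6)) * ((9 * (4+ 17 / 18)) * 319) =539429 / 6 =89904.83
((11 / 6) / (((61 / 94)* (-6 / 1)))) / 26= -517 / 28548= -0.02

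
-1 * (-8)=8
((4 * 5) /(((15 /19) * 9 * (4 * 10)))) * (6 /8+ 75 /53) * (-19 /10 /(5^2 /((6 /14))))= -0.00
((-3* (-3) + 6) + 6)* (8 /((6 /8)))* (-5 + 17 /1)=2688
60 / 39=20 / 13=1.54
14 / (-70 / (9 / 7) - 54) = -63 / 488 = -0.13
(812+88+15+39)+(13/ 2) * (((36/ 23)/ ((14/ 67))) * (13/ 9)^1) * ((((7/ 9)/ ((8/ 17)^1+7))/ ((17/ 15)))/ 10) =16731127/ 17526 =954.65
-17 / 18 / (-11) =17 / 198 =0.09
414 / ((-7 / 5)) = -2070 / 7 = -295.71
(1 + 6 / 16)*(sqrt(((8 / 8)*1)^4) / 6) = 11 / 48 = 0.23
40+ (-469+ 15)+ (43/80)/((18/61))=-593537/1440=-412.18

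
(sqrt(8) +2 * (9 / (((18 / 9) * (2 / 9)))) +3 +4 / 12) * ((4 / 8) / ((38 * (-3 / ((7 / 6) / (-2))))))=7 * sqrt(2) / 1368 +1841 / 16416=0.12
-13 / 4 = -3.25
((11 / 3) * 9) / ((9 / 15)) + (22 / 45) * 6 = 869 / 15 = 57.93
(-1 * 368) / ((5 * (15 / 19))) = -6992 / 75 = -93.23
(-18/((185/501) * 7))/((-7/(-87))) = -784566/9065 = -86.55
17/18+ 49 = 899/18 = 49.94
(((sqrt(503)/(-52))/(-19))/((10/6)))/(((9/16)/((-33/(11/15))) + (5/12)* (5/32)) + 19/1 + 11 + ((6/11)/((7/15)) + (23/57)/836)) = 140448* sqrt(503)/7220725447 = 0.00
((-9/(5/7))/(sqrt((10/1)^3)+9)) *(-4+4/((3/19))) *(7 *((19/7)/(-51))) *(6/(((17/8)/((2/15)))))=-2451456/6639775+544768 *sqrt(10)/1327955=0.93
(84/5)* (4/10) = 168/25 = 6.72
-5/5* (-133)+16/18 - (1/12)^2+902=149167/144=1035.88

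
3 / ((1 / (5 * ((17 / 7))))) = 255 / 7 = 36.43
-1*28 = -28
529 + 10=539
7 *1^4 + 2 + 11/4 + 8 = 79/4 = 19.75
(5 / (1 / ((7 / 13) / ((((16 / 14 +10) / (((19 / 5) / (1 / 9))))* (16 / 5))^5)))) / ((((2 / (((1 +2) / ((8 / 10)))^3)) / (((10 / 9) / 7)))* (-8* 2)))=-94805985018740625 / 165847894392307712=-0.57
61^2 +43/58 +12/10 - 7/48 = 25910657/6960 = 3722.80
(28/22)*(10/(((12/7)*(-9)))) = -0.82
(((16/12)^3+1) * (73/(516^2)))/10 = 6643/71889120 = 0.00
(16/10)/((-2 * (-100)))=1/125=0.01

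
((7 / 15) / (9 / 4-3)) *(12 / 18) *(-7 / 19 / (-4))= -98 / 2565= -0.04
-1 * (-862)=862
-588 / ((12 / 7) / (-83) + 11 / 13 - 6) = 4441164 / 39083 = 113.63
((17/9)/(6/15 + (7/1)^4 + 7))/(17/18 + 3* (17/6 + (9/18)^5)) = 1360/16539687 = 0.00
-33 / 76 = -0.43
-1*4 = -4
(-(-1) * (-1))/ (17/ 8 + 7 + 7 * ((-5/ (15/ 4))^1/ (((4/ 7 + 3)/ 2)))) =-600/ 2339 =-0.26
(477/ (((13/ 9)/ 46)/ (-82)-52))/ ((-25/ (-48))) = -777273408/ 44132725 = -17.61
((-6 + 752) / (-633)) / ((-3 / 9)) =3.54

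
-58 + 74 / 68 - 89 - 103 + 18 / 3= -242.91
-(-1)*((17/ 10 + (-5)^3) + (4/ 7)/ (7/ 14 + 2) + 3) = -1681/ 14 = -120.07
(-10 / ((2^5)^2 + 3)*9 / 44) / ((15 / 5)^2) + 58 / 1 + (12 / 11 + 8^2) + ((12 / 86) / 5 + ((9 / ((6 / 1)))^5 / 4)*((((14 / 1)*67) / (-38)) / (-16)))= 11912945408409 / 94511605760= 126.05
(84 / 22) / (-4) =-21 / 22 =-0.95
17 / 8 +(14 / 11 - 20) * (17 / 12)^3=-485843 / 9504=-51.12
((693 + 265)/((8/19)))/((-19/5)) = -598.75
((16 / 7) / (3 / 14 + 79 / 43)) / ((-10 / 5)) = -688 / 1235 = -0.56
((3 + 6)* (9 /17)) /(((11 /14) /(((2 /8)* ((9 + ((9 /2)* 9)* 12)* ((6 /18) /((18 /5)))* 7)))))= 33075 /68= 486.40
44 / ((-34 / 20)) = -440 / 17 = -25.88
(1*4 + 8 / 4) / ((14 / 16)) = 48 / 7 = 6.86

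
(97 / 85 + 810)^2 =4753688809 / 7225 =657950.01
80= 80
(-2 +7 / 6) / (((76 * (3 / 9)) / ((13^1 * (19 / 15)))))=-13 / 24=-0.54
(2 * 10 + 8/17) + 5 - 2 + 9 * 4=1011/17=59.47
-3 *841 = -2523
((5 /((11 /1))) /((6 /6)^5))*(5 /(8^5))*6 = 75 /180224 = 0.00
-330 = -330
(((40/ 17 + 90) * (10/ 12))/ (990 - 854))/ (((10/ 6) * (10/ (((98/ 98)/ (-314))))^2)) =1/ 29038720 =0.00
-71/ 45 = -1.58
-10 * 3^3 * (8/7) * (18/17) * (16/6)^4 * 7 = -115651.76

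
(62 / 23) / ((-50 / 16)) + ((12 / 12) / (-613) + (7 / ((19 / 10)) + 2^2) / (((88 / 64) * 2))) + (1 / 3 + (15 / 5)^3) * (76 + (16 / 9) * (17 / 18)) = 38042738076499 / 17901147825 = 2125.16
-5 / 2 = -2.50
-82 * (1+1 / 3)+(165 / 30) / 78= -17045 / 156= -109.26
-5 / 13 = -0.38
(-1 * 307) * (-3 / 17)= 921 / 17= 54.18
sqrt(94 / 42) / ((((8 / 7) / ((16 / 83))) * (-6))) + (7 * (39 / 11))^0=1-sqrt(987) / 747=0.96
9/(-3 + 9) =3/2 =1.50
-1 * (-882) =882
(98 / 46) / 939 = 0.00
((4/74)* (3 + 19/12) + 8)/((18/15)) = 9155/1332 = 6.87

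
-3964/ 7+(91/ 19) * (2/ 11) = -827202/ 1463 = -565.41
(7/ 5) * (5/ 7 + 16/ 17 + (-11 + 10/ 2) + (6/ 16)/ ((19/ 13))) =-73943/ 12920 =-5.72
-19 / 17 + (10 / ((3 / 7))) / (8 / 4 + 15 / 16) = 16361 / 2397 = 6.83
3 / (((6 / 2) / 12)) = 12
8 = 8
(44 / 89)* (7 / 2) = 154 / 89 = 1.73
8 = 8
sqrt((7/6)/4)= sqrt(42)/12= 0.54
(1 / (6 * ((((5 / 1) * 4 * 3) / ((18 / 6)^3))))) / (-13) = -0.01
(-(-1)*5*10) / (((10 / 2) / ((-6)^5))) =-77760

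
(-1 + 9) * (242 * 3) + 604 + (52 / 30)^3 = 21658076 / 3375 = 6417.21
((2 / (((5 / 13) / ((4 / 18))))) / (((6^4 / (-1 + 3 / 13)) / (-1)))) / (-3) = -1 / 4374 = -0.00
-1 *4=-4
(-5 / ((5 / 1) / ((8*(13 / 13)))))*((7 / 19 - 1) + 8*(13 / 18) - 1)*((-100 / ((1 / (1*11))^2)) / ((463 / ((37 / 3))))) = 2539354400 / 237519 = 10691.16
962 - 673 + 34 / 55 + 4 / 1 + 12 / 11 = 16209 / 55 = 294.71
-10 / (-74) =5 / 37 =0.14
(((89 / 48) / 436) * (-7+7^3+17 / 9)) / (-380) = -270649 / 71573760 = -0.00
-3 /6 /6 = -1 /12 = -0.08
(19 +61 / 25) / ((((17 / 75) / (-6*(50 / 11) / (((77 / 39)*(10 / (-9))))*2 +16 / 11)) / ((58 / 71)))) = 2079041088 / 1022329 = 2033.63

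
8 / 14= 0.57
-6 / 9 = -2 / 3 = -0.67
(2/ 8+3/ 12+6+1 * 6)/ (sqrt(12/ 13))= 25 * sqrt(39)/ 12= 13.01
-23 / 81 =-0.28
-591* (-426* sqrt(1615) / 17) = 251766* sqrt(1615) / 17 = 595160.94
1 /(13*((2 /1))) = 1 /26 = 0.04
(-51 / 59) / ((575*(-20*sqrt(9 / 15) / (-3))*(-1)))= 0.00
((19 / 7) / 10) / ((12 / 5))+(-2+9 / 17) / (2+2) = -0.25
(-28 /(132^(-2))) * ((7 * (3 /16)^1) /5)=-640332 /5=-128066.40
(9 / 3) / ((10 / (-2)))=-3 / 5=-0.60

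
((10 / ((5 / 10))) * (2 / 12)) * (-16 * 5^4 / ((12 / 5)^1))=-125000 / 9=-13888.89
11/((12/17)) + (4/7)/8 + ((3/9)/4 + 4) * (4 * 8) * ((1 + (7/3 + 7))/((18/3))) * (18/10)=58901/140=420.72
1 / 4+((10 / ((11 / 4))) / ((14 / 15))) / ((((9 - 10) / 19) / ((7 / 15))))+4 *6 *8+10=7379 / 44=167.70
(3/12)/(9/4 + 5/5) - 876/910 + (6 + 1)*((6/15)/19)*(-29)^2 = 81829/665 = 123.05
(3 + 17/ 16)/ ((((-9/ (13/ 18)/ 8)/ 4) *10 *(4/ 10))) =-845/ 324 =-2.61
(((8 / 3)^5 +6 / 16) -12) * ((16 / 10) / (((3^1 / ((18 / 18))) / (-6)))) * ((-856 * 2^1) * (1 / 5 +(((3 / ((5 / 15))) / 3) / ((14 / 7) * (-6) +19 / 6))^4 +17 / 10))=12382500497510992 / 9586934415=1291601.67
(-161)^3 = -4173281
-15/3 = -5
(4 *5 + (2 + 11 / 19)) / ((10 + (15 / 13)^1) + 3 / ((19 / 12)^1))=507 / 293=1.73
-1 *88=-88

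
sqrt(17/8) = sqrt(34)/4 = 1.46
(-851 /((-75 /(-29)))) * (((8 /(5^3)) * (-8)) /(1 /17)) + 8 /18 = 80564756 /28125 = 2864.52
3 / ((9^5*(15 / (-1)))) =-1 / 295245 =-0.00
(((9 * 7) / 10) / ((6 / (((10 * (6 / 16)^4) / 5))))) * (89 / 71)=151389 / 2908160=0.05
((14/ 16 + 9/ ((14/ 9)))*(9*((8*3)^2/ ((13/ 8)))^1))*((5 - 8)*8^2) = -371257344/ 91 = -4079751.03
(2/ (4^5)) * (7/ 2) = 7/ 1024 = 0.01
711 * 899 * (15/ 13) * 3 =28763505/ 13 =2212577.31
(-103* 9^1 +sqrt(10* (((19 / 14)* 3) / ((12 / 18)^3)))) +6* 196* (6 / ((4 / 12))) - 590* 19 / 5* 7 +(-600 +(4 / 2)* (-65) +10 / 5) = 9* sqrt(1330) / 28 +3819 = 3830.72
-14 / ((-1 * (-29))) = -14 / 29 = -0.48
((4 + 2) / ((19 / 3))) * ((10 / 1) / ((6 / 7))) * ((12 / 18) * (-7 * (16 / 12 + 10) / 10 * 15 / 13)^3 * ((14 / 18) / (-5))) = 330291164 / 375687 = 879.17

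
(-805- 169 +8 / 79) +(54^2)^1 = 153426 / 79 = 1942.10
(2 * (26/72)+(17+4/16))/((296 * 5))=647/53280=0.01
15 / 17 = 0.88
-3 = -3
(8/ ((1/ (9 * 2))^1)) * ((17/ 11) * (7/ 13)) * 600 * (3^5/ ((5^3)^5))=99937152/ 174560546875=0.00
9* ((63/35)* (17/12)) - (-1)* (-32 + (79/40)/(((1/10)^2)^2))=394819/20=19740.95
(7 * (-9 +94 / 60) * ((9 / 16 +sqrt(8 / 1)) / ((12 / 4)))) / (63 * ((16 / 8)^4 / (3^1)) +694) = -1561 * sqrt(2) / 46350 - 1561 / 164800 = -0.06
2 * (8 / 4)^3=16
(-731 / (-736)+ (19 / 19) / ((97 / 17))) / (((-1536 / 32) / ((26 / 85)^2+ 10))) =-178923941 / 728198400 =-0.25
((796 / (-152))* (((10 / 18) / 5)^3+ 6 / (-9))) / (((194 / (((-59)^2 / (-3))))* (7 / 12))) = -35.72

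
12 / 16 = 3 / 4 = 0.75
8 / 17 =0.47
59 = 59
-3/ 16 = -0.19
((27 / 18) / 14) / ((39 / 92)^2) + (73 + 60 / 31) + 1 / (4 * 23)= 764622935 / 10121748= 75.54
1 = 1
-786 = -786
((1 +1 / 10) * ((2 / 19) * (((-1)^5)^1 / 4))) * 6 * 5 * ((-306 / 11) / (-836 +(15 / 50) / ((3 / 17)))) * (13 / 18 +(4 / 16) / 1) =-2975 / 105678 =-0.03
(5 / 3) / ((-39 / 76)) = -380 / 117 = -3.25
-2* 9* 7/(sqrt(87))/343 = -6* sqrt(87)/1421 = -0.04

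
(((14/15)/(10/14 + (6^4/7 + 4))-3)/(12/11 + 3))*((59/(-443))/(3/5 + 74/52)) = 1007495918/20903462235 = 0.05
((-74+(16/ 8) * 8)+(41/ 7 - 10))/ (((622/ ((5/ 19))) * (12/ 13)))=-0.03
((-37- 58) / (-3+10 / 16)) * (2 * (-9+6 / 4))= -600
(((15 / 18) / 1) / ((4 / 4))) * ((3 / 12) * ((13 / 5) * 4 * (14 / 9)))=91 / 27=3.37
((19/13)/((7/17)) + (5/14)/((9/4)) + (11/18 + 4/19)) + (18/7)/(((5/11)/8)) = 7747349/155610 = 49.79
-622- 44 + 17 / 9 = -5977 / 9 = -664.11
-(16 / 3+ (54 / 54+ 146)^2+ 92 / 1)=-65119 / 3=-21706.33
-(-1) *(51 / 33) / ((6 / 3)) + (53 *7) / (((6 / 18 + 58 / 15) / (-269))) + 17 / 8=-6272315 / 264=-23758.77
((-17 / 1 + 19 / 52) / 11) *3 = -2595 / 572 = -4.54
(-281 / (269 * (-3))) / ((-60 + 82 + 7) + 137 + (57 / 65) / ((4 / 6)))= 36530 / 17553057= 0.00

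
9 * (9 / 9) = 9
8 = 8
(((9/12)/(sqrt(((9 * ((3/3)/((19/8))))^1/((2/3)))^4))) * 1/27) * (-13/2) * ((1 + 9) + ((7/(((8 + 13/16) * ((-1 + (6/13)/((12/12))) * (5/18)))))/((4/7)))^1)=-389519/98677440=-0.00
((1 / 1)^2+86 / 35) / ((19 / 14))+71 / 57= 1081 / 285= 3.79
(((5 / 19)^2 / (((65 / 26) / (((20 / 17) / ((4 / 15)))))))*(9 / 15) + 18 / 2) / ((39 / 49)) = 909489 / 79781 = 11.40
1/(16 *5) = 1/80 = 0.01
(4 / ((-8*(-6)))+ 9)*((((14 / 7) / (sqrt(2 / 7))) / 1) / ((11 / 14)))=763*sqrt(14) / 66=43.26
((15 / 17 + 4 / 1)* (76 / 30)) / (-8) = -1.55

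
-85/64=-1.33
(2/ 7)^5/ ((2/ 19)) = 304/ 16807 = 0.02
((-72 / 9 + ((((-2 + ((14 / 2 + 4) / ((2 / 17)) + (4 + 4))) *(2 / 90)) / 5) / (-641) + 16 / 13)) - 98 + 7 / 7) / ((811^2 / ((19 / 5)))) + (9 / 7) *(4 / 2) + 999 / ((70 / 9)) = 5654709760250227 / 43161214107375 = 131.01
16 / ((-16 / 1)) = -1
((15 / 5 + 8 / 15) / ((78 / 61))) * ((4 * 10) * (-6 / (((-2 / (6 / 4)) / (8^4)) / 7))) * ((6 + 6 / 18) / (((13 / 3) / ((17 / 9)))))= 39370143.39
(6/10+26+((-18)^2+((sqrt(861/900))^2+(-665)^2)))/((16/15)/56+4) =929410769/8440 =110119.76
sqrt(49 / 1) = 7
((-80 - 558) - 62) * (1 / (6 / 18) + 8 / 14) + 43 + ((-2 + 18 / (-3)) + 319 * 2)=-1827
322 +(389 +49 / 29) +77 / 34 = 704945 / 986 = 714.95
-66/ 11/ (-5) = 6/ 5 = 1.20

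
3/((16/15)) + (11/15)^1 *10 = 487/48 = 10.15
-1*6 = -6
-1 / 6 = -0.17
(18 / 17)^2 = 324 / 289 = 1.12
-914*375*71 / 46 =-12167625 / 23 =-529027.17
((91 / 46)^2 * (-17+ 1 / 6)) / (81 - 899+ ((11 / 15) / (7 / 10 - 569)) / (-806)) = 1915520748869 / 23784987020120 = 0.08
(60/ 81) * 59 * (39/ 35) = 3068/ 63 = 48.70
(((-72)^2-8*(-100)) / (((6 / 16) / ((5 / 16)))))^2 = 223801600 / 9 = 24866844.44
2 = 2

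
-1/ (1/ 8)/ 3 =-8/ 3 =-2.67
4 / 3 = 1.33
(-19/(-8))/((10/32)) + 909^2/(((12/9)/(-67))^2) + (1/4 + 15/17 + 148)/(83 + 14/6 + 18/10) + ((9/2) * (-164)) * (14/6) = 3708634534227707/1777520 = 2086409454.87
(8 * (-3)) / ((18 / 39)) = -52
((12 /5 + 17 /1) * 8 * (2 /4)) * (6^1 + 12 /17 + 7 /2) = 67318 /85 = 791.98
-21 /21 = -1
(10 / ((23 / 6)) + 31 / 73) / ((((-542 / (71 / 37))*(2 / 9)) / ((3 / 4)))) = -9763281 / 269365328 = -0.04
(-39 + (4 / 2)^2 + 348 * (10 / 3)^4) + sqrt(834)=sqrt(834) + 1159055 / 27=42956.84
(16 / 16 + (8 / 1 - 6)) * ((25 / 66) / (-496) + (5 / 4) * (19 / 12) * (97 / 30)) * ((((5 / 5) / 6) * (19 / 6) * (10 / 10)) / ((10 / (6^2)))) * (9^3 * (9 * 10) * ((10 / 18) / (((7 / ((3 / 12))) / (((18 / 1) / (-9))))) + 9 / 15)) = 256036847697 / 190960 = 1340787.85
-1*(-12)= 12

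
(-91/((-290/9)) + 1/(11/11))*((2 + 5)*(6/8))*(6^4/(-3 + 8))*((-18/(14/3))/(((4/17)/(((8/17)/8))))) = -7276149/1450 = -5018.03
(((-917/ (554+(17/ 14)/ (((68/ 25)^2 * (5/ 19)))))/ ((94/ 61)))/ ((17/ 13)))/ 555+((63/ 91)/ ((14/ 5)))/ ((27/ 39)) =274318293167/ 771283836330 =0.36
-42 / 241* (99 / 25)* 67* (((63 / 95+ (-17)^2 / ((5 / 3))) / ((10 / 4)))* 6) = -55280377152 / 2861875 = -19316.14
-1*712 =-712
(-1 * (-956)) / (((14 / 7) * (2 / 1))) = 239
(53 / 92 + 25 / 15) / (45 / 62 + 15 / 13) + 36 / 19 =12266203 / 3972330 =3.09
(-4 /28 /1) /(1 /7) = -1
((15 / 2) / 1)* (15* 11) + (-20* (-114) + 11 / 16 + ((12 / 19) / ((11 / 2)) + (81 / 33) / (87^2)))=9894536635 / 2812304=3518.30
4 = 4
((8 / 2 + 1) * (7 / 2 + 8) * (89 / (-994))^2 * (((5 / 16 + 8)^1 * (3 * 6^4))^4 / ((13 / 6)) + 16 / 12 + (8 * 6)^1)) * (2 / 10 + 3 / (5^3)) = 1788883329867278601748333 / 34404825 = 51995129458361686.24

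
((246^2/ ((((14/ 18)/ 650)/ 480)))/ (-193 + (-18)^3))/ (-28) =1699289280/ 11809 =143897.81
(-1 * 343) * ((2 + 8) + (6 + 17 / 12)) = -71687 / 12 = -5973.92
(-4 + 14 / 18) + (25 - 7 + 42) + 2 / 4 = 1031 / 18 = 57.28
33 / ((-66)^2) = 1 / 132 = 0.01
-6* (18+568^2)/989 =-1935852/989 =-1957.38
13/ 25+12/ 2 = 163/ 25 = 6.52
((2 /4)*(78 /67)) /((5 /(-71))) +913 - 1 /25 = 1515363 /1675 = 904.69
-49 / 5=-9.80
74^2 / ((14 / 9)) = 24642 / 7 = 3520.29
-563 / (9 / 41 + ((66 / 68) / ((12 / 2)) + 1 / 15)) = -23544660 / 18733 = -1256.85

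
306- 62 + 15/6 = 246.50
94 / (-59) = -94 / 59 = -1.59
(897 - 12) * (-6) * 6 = -31860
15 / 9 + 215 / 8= 685 / 24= 28.54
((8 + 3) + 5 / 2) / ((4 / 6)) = 81 / 4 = 20.25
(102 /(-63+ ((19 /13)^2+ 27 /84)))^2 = 232964536896 /82074801169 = 2.84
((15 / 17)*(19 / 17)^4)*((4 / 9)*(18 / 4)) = 2.75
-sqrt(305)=-17.46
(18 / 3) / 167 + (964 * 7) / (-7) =-160982 / 167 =-963.96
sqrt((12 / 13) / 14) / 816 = sqrt(546) / 74256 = 0.00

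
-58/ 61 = -0.95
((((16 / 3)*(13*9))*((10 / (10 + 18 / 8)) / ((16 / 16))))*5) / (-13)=-9600 / 49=-195.92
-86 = -86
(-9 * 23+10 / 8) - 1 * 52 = -1031 / 4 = -257.75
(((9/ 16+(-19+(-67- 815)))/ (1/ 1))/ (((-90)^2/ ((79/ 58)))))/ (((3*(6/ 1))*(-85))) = 1138153/ 11500704000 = 0.00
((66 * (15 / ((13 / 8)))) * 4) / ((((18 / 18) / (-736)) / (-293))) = 6831728640 / 13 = 525517587.69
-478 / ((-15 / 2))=956 / 15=63.73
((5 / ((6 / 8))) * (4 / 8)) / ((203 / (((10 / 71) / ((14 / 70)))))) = 500 / 43239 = 0.01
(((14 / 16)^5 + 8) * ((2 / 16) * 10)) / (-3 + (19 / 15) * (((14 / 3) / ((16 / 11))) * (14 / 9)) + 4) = 19478475 / 13402112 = 1.45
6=6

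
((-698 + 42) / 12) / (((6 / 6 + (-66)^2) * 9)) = -164 / 117639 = -0.00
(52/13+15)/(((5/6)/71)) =8094/5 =1618.80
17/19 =0.89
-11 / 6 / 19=-11 / 114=-0.10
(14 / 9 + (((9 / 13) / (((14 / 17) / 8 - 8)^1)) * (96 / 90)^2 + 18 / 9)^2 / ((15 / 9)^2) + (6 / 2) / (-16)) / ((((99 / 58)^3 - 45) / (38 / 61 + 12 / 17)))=-42017643077599164197 / 474381055874146078125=-0.09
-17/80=-0.21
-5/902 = -0.01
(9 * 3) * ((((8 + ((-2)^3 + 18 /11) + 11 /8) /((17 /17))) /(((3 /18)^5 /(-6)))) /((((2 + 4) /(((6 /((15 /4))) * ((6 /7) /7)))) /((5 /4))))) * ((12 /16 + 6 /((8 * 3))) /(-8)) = 10431990 /539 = 19354.34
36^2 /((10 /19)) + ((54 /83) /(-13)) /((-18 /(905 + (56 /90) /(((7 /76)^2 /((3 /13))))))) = 1210161397 /490945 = 2464.96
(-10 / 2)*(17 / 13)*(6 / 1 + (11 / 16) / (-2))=-15385 / 416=-36.98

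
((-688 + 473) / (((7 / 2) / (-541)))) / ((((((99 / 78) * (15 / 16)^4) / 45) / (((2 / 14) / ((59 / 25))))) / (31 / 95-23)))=-56921120309248 / 27189855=-2093469.06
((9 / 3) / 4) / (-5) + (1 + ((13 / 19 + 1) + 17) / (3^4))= 33263 / 30780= 1.08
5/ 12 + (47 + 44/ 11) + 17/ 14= 4421/ 84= 52.63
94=94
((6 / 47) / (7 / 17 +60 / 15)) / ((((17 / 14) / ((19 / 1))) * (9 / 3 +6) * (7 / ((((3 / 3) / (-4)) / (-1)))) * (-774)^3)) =-19 / 4903467013800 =-0.00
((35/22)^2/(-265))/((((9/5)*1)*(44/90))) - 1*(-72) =40626643/564344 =71.99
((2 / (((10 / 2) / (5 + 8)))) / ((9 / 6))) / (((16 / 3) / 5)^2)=195 / 64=3.05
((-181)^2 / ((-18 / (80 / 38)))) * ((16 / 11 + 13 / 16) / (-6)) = 1146635 / 792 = 1447.77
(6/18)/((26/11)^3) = 1331/52728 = 0.03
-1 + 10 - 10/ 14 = 58/ 7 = 8.29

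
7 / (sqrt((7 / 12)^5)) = 26.93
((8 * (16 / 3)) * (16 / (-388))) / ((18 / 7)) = -1792 / 2619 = -0.68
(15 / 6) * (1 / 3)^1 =5 / 6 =0.83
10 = 10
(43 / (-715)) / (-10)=43 / 7150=0.01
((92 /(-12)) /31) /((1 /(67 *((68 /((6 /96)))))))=-1676608 /93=-18028.04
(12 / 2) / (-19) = -6 / 19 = -0.32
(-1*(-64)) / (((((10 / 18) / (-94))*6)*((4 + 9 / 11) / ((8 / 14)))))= -397056 / 1855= -214.05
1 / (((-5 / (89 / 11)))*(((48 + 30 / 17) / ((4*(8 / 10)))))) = -0.10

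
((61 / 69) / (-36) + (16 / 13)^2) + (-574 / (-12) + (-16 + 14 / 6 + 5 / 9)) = 15201845 / 419796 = 36.21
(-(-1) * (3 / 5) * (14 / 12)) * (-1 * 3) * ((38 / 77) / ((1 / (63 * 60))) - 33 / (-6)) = -864381 / 220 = -3929.00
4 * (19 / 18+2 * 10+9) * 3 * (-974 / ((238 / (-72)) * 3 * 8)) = 526934 / 119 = 4428.02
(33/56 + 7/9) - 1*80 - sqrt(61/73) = -39631/504 - sqrt(4453)/73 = -79.55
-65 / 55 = -13 / 11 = -1.18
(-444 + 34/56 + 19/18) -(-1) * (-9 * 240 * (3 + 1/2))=-8002.34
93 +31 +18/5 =638/5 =127.60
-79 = -79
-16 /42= -8 /21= -0.38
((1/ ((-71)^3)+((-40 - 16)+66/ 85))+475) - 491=-2166793279/ 30422435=-71.22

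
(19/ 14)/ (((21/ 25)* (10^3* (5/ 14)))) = 19/ 4200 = 0.00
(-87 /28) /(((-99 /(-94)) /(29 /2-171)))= 426619 /924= 461.71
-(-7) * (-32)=-224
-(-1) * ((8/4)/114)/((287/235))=235/16359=0.01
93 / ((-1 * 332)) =-93 / 332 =-0.28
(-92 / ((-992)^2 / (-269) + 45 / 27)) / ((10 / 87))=3229614 / 14754235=0.22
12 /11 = 1.09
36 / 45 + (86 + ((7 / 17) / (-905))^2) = 20545405979 / 236698225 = 86.80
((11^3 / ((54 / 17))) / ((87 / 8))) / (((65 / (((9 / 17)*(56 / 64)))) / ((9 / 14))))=1331 / 7540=0.18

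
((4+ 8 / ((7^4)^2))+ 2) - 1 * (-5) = 63412819 / 5764801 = 11.00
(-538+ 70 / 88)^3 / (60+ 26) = -13206175535853 / 7325824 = -1802688.07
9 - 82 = -73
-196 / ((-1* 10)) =98 / 5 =19.60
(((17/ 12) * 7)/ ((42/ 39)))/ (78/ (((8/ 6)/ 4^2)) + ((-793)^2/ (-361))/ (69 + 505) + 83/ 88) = 251868617/ 25544494203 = 0.01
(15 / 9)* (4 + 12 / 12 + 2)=35 / 3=11.67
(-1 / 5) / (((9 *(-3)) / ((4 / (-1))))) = -4 / 135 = -0.03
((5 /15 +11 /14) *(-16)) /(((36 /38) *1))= -18.90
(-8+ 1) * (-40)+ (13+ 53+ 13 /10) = 3473 /10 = 347.30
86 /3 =28.67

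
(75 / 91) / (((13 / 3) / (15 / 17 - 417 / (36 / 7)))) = -1227075 / 80444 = -15.25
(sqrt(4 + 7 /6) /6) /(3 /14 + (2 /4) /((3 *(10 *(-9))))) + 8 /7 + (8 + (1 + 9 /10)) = 105 *sqrt(186) /803 + 773 /70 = 12.83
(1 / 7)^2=1 / 49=0.02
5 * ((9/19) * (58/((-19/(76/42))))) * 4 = -6960/133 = -52.33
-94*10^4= -940000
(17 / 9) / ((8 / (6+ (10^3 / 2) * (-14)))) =-1651.36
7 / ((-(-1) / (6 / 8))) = 21 / 4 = 5.25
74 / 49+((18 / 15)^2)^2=109754 / 30625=3.58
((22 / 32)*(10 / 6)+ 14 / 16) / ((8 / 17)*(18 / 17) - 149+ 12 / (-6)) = -28033 / 2087760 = -0.01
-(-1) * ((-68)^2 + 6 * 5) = 4654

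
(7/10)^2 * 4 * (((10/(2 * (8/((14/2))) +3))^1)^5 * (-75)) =-247062900000/69343957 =-3562.86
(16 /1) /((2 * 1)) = 8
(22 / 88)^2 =1 / 16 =0.06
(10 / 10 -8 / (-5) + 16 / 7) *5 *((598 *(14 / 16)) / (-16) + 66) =364401 / 448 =813.40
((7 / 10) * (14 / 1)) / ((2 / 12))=294 / 5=58.80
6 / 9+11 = 35 / 3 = 11.67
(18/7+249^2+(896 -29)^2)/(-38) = -2847924/133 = -21412.96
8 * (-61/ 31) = -488/ 31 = -15.74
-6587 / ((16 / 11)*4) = -72457 / 64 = -1132.14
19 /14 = 1.36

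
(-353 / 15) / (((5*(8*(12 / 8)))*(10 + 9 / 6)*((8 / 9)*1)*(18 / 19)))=-6707 / 165600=-0.04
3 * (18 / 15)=18 / 5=3.60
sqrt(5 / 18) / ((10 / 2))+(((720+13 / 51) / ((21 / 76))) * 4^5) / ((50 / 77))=sqrt(10) / 30+15722899456 / 3825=4110562.05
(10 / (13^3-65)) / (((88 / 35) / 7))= 1225 / 93808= 0.01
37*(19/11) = 703/11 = 63.91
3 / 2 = 1.50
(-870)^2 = 756900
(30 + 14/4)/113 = 67/226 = 0.30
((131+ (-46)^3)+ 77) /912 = -213 /2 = -106.50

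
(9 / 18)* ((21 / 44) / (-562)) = -21 / 49456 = -0.00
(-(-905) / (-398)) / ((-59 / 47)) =42535 / 23482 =1.81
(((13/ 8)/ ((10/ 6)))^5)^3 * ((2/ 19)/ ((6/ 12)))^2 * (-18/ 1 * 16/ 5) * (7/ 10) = -46271081969981691590413737/ 37853593600000000000000000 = -1.22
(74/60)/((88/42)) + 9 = 4219/440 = 9.59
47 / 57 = 0.82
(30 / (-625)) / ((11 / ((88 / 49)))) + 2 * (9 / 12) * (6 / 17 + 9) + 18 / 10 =3294843 / 208250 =15.82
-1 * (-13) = 13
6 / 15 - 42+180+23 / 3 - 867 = -10814 / 15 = -720.93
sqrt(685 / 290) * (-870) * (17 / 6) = -3788.46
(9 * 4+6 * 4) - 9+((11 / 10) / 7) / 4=14291 / 280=51.04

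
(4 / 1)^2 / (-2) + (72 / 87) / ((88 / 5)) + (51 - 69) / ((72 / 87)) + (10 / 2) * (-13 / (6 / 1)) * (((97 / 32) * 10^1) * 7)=-71304949 / 30624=-2328.40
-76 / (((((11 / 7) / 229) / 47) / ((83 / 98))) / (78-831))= 25561716006 / 77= 331970337.74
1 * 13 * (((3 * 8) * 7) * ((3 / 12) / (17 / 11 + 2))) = 154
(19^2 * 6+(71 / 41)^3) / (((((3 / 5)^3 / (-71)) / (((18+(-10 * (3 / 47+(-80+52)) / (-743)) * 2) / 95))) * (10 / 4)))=-63993255352886660 / 1234683393633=-51829.69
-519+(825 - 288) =18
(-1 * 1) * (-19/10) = 19/10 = 1.90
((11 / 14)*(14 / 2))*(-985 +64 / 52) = -140679 / 26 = -5410.73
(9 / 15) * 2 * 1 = 6 / 5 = 1.20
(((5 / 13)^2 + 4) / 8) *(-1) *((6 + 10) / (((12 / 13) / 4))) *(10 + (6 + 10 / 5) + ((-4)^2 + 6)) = -56080 / 39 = -1437.95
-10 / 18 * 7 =-35 / 9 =-3.89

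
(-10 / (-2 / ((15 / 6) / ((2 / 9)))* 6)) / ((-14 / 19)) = -1425 / 112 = -12.72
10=10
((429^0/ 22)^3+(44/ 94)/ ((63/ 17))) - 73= -72.87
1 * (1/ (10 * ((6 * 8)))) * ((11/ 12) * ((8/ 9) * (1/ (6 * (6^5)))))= 11/ 302330880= 0.00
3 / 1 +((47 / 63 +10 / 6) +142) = 9287 / 63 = 147.41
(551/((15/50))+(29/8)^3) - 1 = 2892751/1536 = 1883.30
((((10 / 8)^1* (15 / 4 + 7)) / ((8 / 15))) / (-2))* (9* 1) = -29025 / 256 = -113.38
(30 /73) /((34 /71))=1065 /1241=0.86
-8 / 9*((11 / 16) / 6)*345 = -35.14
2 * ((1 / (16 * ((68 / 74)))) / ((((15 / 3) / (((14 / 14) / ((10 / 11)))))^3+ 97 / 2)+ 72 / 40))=246235 / 261051048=0.00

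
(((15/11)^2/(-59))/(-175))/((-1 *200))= -9/9994600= -0.00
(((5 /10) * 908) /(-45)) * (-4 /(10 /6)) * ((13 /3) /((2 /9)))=11804 /25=472.16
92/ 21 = 4.38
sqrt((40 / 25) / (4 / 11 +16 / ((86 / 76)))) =sqrt(6622) / 245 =0.33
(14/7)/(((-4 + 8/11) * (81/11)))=-121/1458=-0.08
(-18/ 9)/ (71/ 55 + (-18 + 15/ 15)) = 55/ 432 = 0.13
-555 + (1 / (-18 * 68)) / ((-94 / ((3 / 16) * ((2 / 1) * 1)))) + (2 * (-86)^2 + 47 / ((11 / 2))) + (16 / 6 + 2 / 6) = 48088498955 / 3374976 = 14248.55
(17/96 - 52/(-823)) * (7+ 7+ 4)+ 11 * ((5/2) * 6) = 2229669/13168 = 169.32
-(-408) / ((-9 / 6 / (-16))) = 4352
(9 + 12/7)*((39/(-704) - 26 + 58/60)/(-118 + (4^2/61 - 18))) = 702659/354816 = 1.98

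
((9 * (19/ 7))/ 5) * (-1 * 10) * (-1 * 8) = 2736/ 7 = 390.86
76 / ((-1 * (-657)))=76 / 657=0.12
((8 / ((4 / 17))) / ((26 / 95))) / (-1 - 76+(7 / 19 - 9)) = -30685 / 21151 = -1.45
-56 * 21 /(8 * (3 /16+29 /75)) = -176400 /689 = -256.02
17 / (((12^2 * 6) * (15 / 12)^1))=17 / 1080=0.02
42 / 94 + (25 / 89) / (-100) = 7429 / 16732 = 0.44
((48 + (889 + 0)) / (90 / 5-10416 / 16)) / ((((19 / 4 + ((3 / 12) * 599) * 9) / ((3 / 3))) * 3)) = -1874 / 5136795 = -0.00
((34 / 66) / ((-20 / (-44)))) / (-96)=-17 / 1440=-0.01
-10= -10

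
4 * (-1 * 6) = -24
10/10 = 1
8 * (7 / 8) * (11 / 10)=77 / 10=7.70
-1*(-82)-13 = 69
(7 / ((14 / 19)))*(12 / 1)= 114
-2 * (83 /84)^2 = -1.95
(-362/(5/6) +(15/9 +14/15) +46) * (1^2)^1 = -1929/5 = -385.80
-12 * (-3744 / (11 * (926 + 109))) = 4992 / 1265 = 3.95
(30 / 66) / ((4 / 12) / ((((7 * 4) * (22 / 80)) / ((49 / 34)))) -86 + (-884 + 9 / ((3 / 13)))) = -255 / 522256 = -0.00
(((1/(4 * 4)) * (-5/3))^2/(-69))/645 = -5/20507904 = -0.00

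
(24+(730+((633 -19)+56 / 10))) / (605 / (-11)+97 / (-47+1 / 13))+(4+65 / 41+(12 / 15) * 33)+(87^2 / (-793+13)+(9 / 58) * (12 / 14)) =-17813878181 / 10761472540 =-1.66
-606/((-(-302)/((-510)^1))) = 154530/151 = 1023.38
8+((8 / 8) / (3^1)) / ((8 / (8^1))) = 25 / 3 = 8.33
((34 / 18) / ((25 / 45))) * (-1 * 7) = -119 / 5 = -23.80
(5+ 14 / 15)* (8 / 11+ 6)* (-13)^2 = 6745.66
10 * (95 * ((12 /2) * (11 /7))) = 62700 /7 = 8957.14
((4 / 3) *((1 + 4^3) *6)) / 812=130 / 203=0.64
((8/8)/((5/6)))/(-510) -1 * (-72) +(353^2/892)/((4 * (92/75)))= 100.47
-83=-83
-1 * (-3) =3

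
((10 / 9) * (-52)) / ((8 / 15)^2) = -1625 / 8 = -203.12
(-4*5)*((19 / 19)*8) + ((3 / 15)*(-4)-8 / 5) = -162.40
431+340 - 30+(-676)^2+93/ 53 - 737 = 456981.75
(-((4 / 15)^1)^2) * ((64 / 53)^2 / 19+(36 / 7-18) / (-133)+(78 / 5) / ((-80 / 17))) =3286321754 / 14710381875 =0.22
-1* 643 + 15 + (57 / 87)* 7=-18079 / 29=-623.41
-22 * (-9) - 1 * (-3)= 201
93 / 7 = 13.29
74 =74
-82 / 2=-41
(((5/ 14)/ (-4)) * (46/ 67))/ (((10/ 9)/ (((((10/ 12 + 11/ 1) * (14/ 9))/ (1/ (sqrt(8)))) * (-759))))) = 413149 * sqrt(2)/ 268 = 2180.15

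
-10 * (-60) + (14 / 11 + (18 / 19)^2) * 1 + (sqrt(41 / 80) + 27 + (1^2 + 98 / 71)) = sqrt(205) / 20 + 178059984 / 281941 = 632.27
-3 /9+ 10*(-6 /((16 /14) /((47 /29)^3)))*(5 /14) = -23457731 /292668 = -80.15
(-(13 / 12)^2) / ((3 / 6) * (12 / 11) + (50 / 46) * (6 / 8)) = -42757 / 49572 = -0.86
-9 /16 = -0.56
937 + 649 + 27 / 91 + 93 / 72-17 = 3430165 / 2184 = 1570.59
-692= -692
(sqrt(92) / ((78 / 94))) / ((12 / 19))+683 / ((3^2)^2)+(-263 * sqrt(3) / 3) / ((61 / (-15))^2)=-19725 * sqrt(3) / 3721+683 / 81+893 * sqrt(23) / 234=17.55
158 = 158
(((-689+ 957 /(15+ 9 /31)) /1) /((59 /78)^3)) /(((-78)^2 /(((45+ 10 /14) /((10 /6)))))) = -105872832 /16224941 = -6.53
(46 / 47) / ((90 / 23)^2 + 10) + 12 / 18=665831 / 943995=0.71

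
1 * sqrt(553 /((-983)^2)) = sqrt(553) /983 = 0.02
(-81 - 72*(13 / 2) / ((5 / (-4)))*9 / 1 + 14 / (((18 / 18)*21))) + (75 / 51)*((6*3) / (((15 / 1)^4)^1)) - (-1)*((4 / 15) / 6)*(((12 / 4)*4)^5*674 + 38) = 9507919489 / 1275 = 7457191.76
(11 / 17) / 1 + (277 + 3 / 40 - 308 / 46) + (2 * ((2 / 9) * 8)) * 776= 426522157 / 140760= 3030.14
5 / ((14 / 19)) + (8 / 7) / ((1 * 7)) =681 / 98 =6.95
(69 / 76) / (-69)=-1 / 76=-0.01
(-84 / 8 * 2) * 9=-189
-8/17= -0.47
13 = 13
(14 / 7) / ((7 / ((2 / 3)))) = 4 / 21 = 0.19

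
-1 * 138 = -138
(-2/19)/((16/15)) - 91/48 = -1819/912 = -1.99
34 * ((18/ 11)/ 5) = 612/ 55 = 11.13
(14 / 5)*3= 42 / 5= 8.40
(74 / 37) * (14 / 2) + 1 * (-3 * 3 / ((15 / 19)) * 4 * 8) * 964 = -1758266 / 5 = -351653.20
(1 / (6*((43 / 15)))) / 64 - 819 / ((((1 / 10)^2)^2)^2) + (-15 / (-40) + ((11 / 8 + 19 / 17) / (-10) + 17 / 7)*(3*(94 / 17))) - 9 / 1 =-4559615422467503729 / 55672960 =-81899999972.47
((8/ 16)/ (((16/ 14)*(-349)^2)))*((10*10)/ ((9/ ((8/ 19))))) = 350/ 20827971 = 0.00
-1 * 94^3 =-830584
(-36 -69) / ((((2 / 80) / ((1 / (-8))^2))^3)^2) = -1640625 / 262144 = -6.26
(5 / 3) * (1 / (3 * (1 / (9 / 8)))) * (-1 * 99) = -495 / 8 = -61.88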